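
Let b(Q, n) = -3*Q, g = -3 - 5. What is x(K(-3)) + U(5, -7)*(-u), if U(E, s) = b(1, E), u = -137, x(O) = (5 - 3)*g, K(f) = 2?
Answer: -427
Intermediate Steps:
g = -8
x(O) = -16 (x(O) = (5 - 3)*(-8) = 2*(-8) = -16)
U(E, s) = -3 (U(E, s) = -3*1 = -3)
x(K(-3)) + U(5, -7)*(-u) = -16 - (-3)*(-137) = -16 - 3*137 = -16 - 411 = -427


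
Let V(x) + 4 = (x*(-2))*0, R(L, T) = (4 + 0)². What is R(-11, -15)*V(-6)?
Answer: -64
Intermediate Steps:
R(L, T) = 16 (R(L, T) = 4² = 16)
V(x) = -4 (V(x) = -4 + (x*(-2))*0 = -4 - 2*x*0 = -4 + 0 = -4)
R(-11, -15)*V(-6) = 16*(-4) = -64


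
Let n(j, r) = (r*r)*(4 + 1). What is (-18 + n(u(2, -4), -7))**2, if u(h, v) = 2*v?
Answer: 51529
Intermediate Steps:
n(j, r) = 5*r**2 (n(j, r) = r**2*5 = 5*r**2)
(-18 + n(u(2, -4), -7))**2 = (-18 + 5*(-7)**2)**2 = (-18 + 5*49)**2 = (-18 + 245)**2 = 227**2 = 51529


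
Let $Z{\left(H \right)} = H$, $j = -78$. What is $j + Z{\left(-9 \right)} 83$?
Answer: $-825$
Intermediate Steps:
$j + Z{\left(-9 \right)} 83 = -78 - 747 = -825$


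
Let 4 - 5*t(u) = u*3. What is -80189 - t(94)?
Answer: -400667/5 ≈ -80133.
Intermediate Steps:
t(u) = ⅘ - 3*u/5 (t(u) = ⅘ - u*3/5 = ⅘ - 3*u/5)
-80189 - t(94) = -80189 - (⅘ - ⅗*94) = -80189 - (⅘ - 282/5) = -80189 - 1*(-278/5) = -80189 + 278/5 = -400667/5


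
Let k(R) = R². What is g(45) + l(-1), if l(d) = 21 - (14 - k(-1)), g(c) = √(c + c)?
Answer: 8 + 3*√10 ≈ 17.487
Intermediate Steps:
g(c) = √2*√c (g(c) = √(2*c) = √2*√c)
l(d) = 8 (l(d) = 21 - (14 - 1*(-1)²) = 21 - (14 - 1*1) = 21 - (14 - 1) = 21 - 1*13 = 21 - 13 = 8)
g(45) + l(-1) = √2*√45 + 8 = √2*(3*√5) + 8 = 3*√10 + 8 = 8 + 3*√10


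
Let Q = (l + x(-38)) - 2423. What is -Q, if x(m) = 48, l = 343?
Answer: 2032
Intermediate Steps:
Q = -2032 (Q = (343 + 48) - 2423 = 391 - 2423 = -2032)
-Q = -1*(-2032) = 2032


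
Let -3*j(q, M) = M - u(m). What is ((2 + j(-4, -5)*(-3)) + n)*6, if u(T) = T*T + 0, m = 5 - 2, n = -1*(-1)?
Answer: -66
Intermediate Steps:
n = 1
m = 3
u(T) = T² (u(T) = T² + 0 = T²)
j(q, M) = 3 - M/3 (j(q, M) = -(M - 1*3²)/3 = -(M - 1*9)/3 = -(M - 9)/3 = -(-9 + M)/3 = 3 - M/3)
((2 + j(-4, -5)*(-3)) + n)*6 = ((2 + (3 - ⅓*(-5))*(-3)) + 1)*6 = ((2 + (3 + 5/3)*(-3)) + 1)*6 = ((2 + (14/3)*(-3)) + 1)*6 = ((2 - 14) + 1)*6 = (-12 + 1)*6 = -11*6 = -66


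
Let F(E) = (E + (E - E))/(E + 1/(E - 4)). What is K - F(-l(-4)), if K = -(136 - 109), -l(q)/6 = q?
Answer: -18843/673 ≈ -27.999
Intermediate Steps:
l(q) = -6*q
F(E) = E/(E + 1/(-4 + E)) (F(E) = (E + 0)/(E + 1/(-4 + E)) = E/(E + 1/(-4 + E)))
K = -27 (K = -1*27 = -27)
K - F(-l(-4)) = -27 - (-(-6)*(-4))*(-4 - (-6)*(-4))/(1 + (-(-6)*(-4))**2 - (-4)*(-6*(-4))) = -27 - (-1*24)*(-4 - 1*24)/(1 + (-1*24)**2 - (-4)*24) = -27 - (-24)*(-4 - 24)/(1 + (-24)**2 - 4*(-24)) = -27 - (-24)*(-28)/(1 + 576 + 96) = -27 - (-24)*(-28)/673 = -27 - 1*672/673 = -27 - 672/673 = -18843/673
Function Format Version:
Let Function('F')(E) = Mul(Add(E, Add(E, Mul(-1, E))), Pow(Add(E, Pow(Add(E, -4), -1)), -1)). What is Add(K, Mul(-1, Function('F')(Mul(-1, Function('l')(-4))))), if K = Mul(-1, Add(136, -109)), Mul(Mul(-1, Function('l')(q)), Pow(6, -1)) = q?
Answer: Rational(-18843, 673) ≈ -27.999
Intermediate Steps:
Function('l')(q) = Mul(-6, q)
Function('F')(E) = Mul(E, Pow(Add(E, Pow(Add(-4, E), -1)), -1)) (Function('F')(E) = Mul(Add(E, 0), Pow(Add(E, Pow(Add(-4, E), -1)), -1)) = Mul(E, Pow(Add(E, Pow(Add(-4, E), -1)), -1)))
K = -27 (K = Mul(-1, 27) = -27)
Add(K, Mul(-1, Function('F')(Mul(-1, Function('l')(-4))))) = Add(-27, Mul(-1, Mul(Mul(-1, Mul(-6, -4)), Pow(Add(1, Pow(Mul(-1, Mul(-6, -4)), 2), Mul(-4, Mul(-1, Mul(-6, -4)))), -1), Add(-4, Mul(-1, Mul(-6, -4)))))) = Add(-27, Mul(-1, Mul(Mul(-1, 24), Pow(Add(1, Pow(Mul(-1, 24), 2), Mul(-4, Mul(-1, 24))), -1), Add(-4, Mul(-1, 24))))) = Add(-27, Mul(-1, Mul(-24, Pow(Add(1, Pow(-24, 2), Mul(-4, -24)), -1), Add(-4, -24)))) = Add(-27, Mul(-1, Mul(-24, Pow(Add(1, 576, 96), -1), -28))) = Add(-27, Mul(-1, Mul(-24, Pow(673, -1), -28))) = Add(-27, Mul(-1, Mul(-24, Rational(1, 673), -28))) = Add(-27, Mul(-1, Rational(672, 673))) = Add(-27, Rational(-672, 673)) = Rational(-18843, 673)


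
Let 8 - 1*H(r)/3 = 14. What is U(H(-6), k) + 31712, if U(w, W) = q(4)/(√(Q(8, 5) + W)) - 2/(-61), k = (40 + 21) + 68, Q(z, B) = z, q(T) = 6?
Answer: 1934434/61 + 6*√137/137 ≈ 31713.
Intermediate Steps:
H(r) = -18 (H(r) = 24 - 3*14 = 24 - 42 = -18)
k = 129 (k = 61 + 68 = 129)
U(w, W) = 2/61 + 6/√(8 + W) (U(w, W) = 6/(√(8 + W)) - 2/(-61) = 6/√(8 + W) - 2*(-1/61) = 6/√(8 + W) + 2/61 = 2/61 + 6/√(8 + W))
U(H(-6), k) + 31712 = (2/61 + 6/√(8 + 129)) + 31712 = (2/61 + 6/√137) + 31712 = (2/61 + 6*(√137/137)) + 31712 = (2/61 + 6*√137/137) + 31712 = 1934434/61 + 6*√137/137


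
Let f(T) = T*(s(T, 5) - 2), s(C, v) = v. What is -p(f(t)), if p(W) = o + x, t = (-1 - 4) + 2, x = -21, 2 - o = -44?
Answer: -25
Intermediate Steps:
o = 46 (o = 2 - 1*(-44) = 2 + 44 = 46)
t = -3 (t = -5 + 2 = -3)
f(T) = 3*T (f(T) = T*(5 - 2) = T*3 = 3*T)
p(W) = 25 (p(W) = 46 - 21 = 25)
-p(f(t)) = -1*25 = -25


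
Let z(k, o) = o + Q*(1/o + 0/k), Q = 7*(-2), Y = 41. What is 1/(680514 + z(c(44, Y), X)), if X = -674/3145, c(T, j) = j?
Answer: 1059865/721321980647 ≈ 1.4693e-6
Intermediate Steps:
X = -674/3145 (X = -674*1/3145 = -674/3145 ≈ -0.21431)
Q = -14
z(k, o) = o - 14/o (z(k, o) = o - 14*(1/o + 0/k) = o - 14*(1/o + 0) = o - 14/o)
1/(680514 + z(c(44, Y), X)) = 1/(680514 + (-674/3145 - 14/(-674/3145))) = 1/(680514 + (-674/3145 - 14*(-3145/674))) = 1/(680514 + (-674/3145 + 22015/337)) = 1/(680514 + 69010037/1059865) = 1/(721321980647/1059865) = 1059865/721321980647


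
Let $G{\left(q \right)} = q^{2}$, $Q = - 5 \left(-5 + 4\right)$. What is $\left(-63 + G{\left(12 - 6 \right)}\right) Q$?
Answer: $-135$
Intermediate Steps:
$Q = 5$ ($Q = \left(-5\right) \left(-1\right) = 5$)
$\left(-63 + G{\left(12 - 6 \right)}\right) Q = \left(-63 + \left(12 - 6\right)^{2}\right) 5 = \left(-63 + 6^{2}\right) 5 = \left(-63 + 36\right) 5 = \left(-27\right) 5 = -135$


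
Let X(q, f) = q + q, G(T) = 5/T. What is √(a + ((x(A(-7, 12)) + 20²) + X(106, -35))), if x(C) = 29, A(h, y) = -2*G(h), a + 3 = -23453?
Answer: 39*I*√15 ≈ 151.05*I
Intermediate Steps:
a = -23456 (a = -3 - 23453 = -23456)
A(h, y) = -10/h
X(q, f) = 2*q
√(a + ((x(A(-7, 12)) + 20²) + X(106, -35))) = √(-23456 + ((29 + 20²) + 2*106)) = √(-23456 + ((29 + 400) + 212)) = √(-23456 + (429 + 212)) = √(-23456 + 641) = √(-22815) = 39*I*√15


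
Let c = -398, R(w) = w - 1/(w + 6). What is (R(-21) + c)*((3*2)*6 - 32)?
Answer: -25136/15 ≈ -1675.7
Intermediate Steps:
R(w) = w - 1/(6 + w)
(R(-21) + c)*((3*2)*6 - 32) = ((-1 + (-21)² + 6*(-21))/(6 - 21) - 398)*((3*2)*6 - 32) = ((-1 + 441 - 126)/(-15) - 398)*(6*6 - 32) = (-1/15*314 - 398)*(36 - 32) = (-314/15 - 398)*4 = -6284/15*4 = -25136/15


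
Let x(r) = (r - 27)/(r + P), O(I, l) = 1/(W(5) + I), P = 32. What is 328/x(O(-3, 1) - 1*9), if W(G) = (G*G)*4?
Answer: -732096/3491 ≈ -209.71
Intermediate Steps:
W(G) = 4*G² (W(G) = G²*4 = 4*G²)
O(I, l) = 1/(100 + I) (O(I, l) = 1/(4*5² + I) = 1/(4*25 + I) = 1/(100 + I))
x(r) = (-27 + r)/(32 + r) (x(r) = (r - 27)/(r + 32) = (-27 + r)/(32 + r))
328/x(O(-3, 1) - 1*9) = 328/(((-27 + (1/(100 - 3) - 1*9))/(32 + (1/(100 - 3) - 1*9)))) = 328/(((-27 + (1/97 - 9))/(32 + (1/97 - 9)))) = 328/(((-27 - 872/97)/(32 - 872/97))) = 328/((-3491/97/(2232/97))) = 328/(((97/2232)*(-3491/97))) = 328/(-3491/2232) = 328*(-2232/3491) = -732096/3491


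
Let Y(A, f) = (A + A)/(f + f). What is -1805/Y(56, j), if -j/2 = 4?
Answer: 1805/7 ≈ 257.86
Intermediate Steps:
j = -8 (j = -2*4 = -8)
Y(A, f) = A/f (Y(A, f) = (2*A)/((2*f)) = (2*A)*(1/(2*f)) = A/f)
-1805/Y(56, j) = -1805/(56/(-8)) = -1805/(56*(-⅛)) = -1805/(-7) = -1805*(-⅐) = 1805/7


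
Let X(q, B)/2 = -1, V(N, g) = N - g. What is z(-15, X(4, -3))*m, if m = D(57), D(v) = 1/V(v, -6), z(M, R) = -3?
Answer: -1/21 ≈ -0.047619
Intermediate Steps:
X(q, B) = -2 (X(q, B) = 2*(-1) = -2)
D(v) = 1/(6 + v) (D(v) = 1/(v - 1*(-6)) = 1/(v + 6) = 1/(6 + v))
m = 1/63 (m = 1/(6 + 57) = 1/63 ≈ 0.015873)
z(-15, X(4, -3))*m = -3*1/63 = -1/21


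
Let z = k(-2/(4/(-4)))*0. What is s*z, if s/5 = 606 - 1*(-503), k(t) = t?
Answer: 0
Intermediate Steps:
z = 0 (z = -2/(4/(-4))*0 = -2/(4*(-1/4))*0 = -2/(-1)*0 = -2*(-1)*0 = 2*0 = 0)
s = 5545 (s = 5*(606 - 1*(-503)) = 5*(606 + 503) = 5*1109 = 5545)
s*z = 5545*0 = 0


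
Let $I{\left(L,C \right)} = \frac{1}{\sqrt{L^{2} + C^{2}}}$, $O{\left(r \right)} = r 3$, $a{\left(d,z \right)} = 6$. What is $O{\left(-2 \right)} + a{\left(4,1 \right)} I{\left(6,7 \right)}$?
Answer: $-6 + \frac{6 \sqrt{85}}{85} \approx -5.3492$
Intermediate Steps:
$O{\left(r \right)} = 3 r$
$I{\left(L,C \right)} = \frac{1}{\sqrt{C^{2} + L^{2}}}$
$O{\left(-2 \right)} + a{\left(4,1 \right)} I{\left(6,7 \right)} = 3 \left(-2\right) + \frac{6}{\sqrt{7^{2} + 6^{2}}} = -6 + \frac{6}{\sqrt{49 + 36}} = -6 + \frac{6}{\sqrt{85}} = -6 + 6 \frac{\sqrt{85}}{85} = -6 + \frac{6 \sqrt{85}}{85}$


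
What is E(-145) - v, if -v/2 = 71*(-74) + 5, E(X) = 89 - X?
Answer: -10264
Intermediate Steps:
v = 10498 (v = -2*(71*(-74) + 5) = -2*(-5254 + 5) = -2*(-5249) = 10498)
E(-145) - v = (89 - 1*(-145)) - 1*10498 = (89 + 145) - 10498 = 234 - 10498 = -10264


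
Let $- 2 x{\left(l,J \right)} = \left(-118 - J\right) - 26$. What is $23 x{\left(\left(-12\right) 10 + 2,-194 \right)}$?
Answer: $-575$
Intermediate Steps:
$x{\left(l,J \right)} = 72 + \frac{J}{2}$ ($x{\left(l,J \right)} = - \frac{\left(-118 - J\right) - 26}{2} = - \frac{-144 - J}{2} = 72 + \frac{J}{2}$)
$23 x{\left(\left(-12\right) 10 + 2,-194 \right)} = 23 \left(72 + \frac{1}{2} \left(-194\right)\right) = 23 \left(72 - 97\right) = 23 \left(-25\right) = -575$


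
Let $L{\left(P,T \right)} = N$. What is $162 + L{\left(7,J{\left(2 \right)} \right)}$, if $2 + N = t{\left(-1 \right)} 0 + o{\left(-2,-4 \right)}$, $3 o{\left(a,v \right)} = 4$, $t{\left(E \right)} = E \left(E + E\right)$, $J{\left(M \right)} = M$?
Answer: $\frac{484}{3} \approx 161.33$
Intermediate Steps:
$t{\left(E \right)} = 2 E^{2}$ ($t{\left(E \right)} = E 2 E = 2 E^{2}$)
$o{\left(a,v \right)} = \frac{4}{3}$ ($o{\left(a,v \right)} = \frac{1}{3} \cdot 4 = \frac{4}{3}$)
$N = - \frac{2}{3}$ ($N = -2 + \left(2 \left(-1\right)^{2} \cdot 0 + \frac{4}{3}\right) = -2 + \left(2 \cdot 1 \cdot 0 + \frac{4}{3}\right) = -2 + \left(2 \cdot 0 + \frac{4}{3}\right) = -2 + \left(0 + \frac{4}{3}\right) = -2 + \frac{4}{3} = - \frac{2}{3} \approx -0.66667$)
$L{\left(P,T \right)} = - \frac{2}{3}$
$162 + L{\left(7,J{\left(2 \right)} \right)} = 162 - \frac{2}{3} = \frac{484}{3}$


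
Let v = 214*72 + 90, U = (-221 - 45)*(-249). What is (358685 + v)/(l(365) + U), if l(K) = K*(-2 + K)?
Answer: 374183/198729 ≈ 1.8829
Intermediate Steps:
U = 66234 (U = -266*(-249) = 66234)
v = 15498 (v = 15408 + 90 = 15498)
(358685 + v)/(l(365) + U) = (358685 + 15498)/(365*(-2 + 365) + 66234) = 374183/(365*363 + 66234) = 374183/(132495 + 66234) = 374183/198729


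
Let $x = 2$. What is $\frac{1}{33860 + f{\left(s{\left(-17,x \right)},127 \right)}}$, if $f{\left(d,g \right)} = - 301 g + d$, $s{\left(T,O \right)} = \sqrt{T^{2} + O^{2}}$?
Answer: $- \frac{4367}{19070396} - \frac{\sqrt{293}}{19070396} \approx -0.00022989$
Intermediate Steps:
$s{\left(T,O \right)} = \sqrt{O^{2} + T^{2}}$
$f{\left(d,g \right)} = d - 301 g$
$\frac{1}{33860 + f{\left(s{\left(-17,x \right)},127 \right)}} = \frac{1}{33860 + \left(\sqrt{2^{2} + \left(-17\right)^{2}} - 38227\right)} = \frac{1}{33860 - \left(38227 - \sqrt{4 + 289}\right)} = \frac{1}{33860 - \left(38227 - \sqrt{293}\right)} = \frac{1}{-4367 + \sqrt{293}}$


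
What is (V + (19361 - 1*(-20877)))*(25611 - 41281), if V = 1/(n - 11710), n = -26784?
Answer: -12135800508785/19247 ≈ -6.3053e+8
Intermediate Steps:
V = -1/38494 (V = 1/(-26784 - 11710) = 1/(-38494) = -1/38494 ≈ -2.5978e-5)
(V + (19361 - 1*(-20877)))*(25611 - 41281) = (-1/38494 + (19361 - 1*(-20877)))*(25611 - 41281) = (-1/38494 + (19361 + 20877))*(-15670) = (-1/38494 + 40238)*(-15670) = (1548921571/38494)*(-15670) = -12135800508785/19247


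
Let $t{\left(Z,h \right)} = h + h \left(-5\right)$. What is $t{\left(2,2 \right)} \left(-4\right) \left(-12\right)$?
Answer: $-384$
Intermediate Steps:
$t{\left(Z,h \right)} = - 4 h$ ($t{\left(Z,h \right)} = h - 5 h = - 4 h$)
$t{\left(2,2 \right)} \left(-4\right) \left(-12\right) = \left(-4\right) 2 \left(-4\right) \left(-12\right) = \left(-8\right) \left(-4\right) \left(-12\right) = 32 \left(-12\right) = -384$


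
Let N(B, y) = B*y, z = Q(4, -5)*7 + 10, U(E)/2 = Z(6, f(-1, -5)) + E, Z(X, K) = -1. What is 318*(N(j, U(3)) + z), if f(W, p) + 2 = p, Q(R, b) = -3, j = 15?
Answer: 15582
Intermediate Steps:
f(W, p) = -2 + p
U(E) = -2 + 2*E (U(E) = 2*(-1 + E) = -2 + 2*E)
z = -11 (z = -3*7 + 10 = -21 + 10 = -11)
318*(N(j, U(3)) + z) = 318*(15*(-2 + 2*3) - 11) = 318*(15*(-2 + 6) - 11) = 318*(15*4 - 11) = 318*(60 - 11) = 318*49 = 15582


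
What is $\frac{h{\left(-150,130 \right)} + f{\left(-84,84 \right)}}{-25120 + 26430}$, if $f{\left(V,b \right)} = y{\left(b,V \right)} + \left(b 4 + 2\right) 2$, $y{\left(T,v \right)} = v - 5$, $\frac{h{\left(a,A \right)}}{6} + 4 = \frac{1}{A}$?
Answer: $\frac{18299}{42575} \approx 0.42981$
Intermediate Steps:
$h{\left(a,A \right)} = -24 + \frac{6}{A}$
$y{\left(T,v \right)} = -5 + v$
$f{\left(V,b \right)} = -1 + V + 8 b$ ($f{\left(V,b \right)} = \left(-5 + V\right) + \left(b 4 + 2\right) 2 = \left(-5 + V\right) + \left(4 b + 2\right) 2 = \left(-5 + V\right) + \left(2 + 4 b\right) 2 = \left(-5 + V\right) + \left(4 + 8 b\right) = -1 + V + 8 b$)
$\frac{h{\left(-150,130 \right)} + f{\left(-84,84 \right)}}{-25120 + 26430} = \frac{\left(-24 + \frac{6}{130}\right) - -587}{-25120 + 26430} = \frac{\left(-24 + 6 \cdot \frac{1}{130}\right) - -587}{1310} = \left(\left(-24 + \frac{3}{65}\right) + 587\right) \frac{1}{1310} = \left(- \frac{1557}{65} + 587\right) \frac{1}{1310} = \frac{36598}{65} \cdot \frac{1}{1310} = \frac{18299}{42575}$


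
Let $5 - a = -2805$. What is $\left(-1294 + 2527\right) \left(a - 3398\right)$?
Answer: $-725004$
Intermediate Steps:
$a = 2810$ ($a = 5 - -2805 = 5 + 2805 = 2810$)
$\left(-1294 + 2527\right) \left(a - 3398\right) = \left(-1294 + 2527\right) \left(2810 - 3398\right) = 1233 \left(-588\right) = -725004$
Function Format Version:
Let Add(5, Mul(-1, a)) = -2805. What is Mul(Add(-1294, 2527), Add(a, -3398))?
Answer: -725004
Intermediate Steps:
a = 2810 (a = Add(5, Mul(-1, -2805)) = Add(5, 2805) = 2810)
Mul(Add(-1294, 2527), Add(a, -3398)) = Mul(Add(-1294, 2527), Add(2810, -3398)) = Mul(1233, -588) = -725004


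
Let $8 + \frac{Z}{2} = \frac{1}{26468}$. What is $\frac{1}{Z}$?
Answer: $- \frac{13234}{211743} \approx -0.0625$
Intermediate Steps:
$Z = - \frac{211743}{13234}$ ($Z = -16 + \frac{2}{26468} = -16 + 2 \cdot \frac{1}{26468} = -16 + \frac{1}{13234} = - \frac{211743}{13234} \approx -16.0$)
$\frac{1}{Z} = \frac{1}{- \frac{211743}{13234}} = - \frac{13234}{211743}$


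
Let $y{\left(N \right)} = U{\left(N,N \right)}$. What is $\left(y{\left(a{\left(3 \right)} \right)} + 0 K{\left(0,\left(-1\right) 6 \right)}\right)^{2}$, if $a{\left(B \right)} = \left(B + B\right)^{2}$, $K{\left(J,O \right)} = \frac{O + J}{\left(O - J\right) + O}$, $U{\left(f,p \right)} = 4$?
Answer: $16$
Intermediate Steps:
$K{\left(J,O \right)} = \frac{J + O}{- J + 2 O}$
$a{\left(B \right)} = 4 B^{2}$ ($a{\left(B \right)} = \left(2 B\right)^{2} = 4 B^{2}$)
$y{\left(N \right)} = 4$
$\left(y{\left(a{\left(3 \right)} \right)} + 0 K{\left(0,\left(-1\right) 6 \right)}\right)^{2} = \left(4 + 0 \frac{\left(-1\right) 0 - \left(-1\right) 6}{0 - 2 \left(\left(-1\right) 6\right)}\right)^{2} = \left(4 + 0 \frac{0 - -6}{0 - -12}\right)^{2} = \left(4 + 0 \frac{0 + 6}{0 + 12}\right)^{2} = \left(4 + 0 \cdot \frac{1}{12} \cdot 6\right)^{2} = \left(4 + 0 \cdot \frac{1}{2}\right)^{2} = \left(4 + 0\right)^{2} = 4^{2} = 16$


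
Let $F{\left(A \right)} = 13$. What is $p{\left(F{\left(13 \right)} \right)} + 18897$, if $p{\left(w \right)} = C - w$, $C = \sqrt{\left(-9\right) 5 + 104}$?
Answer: $18884 + \sqrt{59} \approx 18892.0$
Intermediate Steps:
$C = \sqrt{59}$ ($C = \sqrt{-45 + 104} = \sqrt{59} \approx 7.6811$)
$p{\left(w \right)} = \sqrt{59} - w$
$p{\left(F{\left(13 \right)} \right)} + 18897 = \left(\sqrt{59} - 13\right) + 18897 = \left(-13 + \sqrt{59}\right) + 18897 = 18884 + \sqrt{59}$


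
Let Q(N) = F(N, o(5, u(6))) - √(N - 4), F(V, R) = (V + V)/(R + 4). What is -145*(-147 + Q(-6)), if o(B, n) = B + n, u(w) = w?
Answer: 21431 + 145*I*√10 ≈ 21431.0 + 458.53*I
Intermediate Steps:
F(V, R) = 2*V/(4 + R) (F(V, R) = (2*V)/(4 + R) = 2*V/(4 + R))
Q(N) = -√(-4 + N) + 2*N/15 (Q(N) = 2*N/(4 + (5 + 6)) - √(N - 4) = 2*N/(4 + 11) - √(-4 + N) = 2*N/15 - √(-4 + N) = -√(-4 + N) + 2*N/15)
-145*(-147 + Q(-6)) = -145*(-147 + (-√(-4 - 6) + (2/15)*(-6))) = -145*(-147 + (-√(-10) - ⅘)) = -145*(-147 + (-I*√10 - ⅘)) = -145*(-147 + (-⅘ - I*√10)) = -145*(-739/5 - I*√10) = 21431 + 145*I*√10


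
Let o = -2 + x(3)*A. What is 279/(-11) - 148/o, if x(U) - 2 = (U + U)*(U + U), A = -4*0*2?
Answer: 535/11 ≈ 48.636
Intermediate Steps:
A = 0 (A = 0*2 = 0)
x(U) = 2 + 4*U² (x(U) = 2 + (U + U)*(U + U) = 2 + (2*U)*(2*U) = 2 + 4*U²)
o = -2 (o = -2 + (2 + 4*3²)*0 = -2 + (2 + 4*9)*0 = -2 + (2 + 36)*0 = -2 + 38*0 = -2 + 0 = -2)
279/(-11) - 148/o = 279/(-11) - 148/(-2) = 279*(-1/11) - 148*(-½) = -279/11 + 74 = 535/11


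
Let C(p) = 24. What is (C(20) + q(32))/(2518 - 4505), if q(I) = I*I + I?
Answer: -1080/1987 ≈ -0.54353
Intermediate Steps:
q(I) = I + I² (q(I) = I² + I = I + I²)
(C(20) + q(32))/(2518 - 4505) = (24 + 32*(1 + 32))/(2518 - 4505) = (24 + 32*33)/(-1987) = (24 + 1056)*(-1/1987) = 1080*(-1/1987) = -1080/1987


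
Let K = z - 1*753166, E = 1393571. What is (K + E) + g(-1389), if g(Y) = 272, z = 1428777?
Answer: 2069454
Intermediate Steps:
K = 675611 (K = 1428777 - 1*753166 = 1428777 - 753166 = 675611)
(K + E) + g(-1389) = (675611 + 1393571) + 272 = 2069182 + 272 = 2069454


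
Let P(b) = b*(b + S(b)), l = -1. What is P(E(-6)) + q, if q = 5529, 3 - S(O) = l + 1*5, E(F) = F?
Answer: 5571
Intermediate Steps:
S(O) = -1 (S(O) = 3 - (-1 + 1*5) = 3 - (-1 + 5) = 3 - 1*4 = 3 - 4 = -1)
P(b) = b*(-1 + b) (P(b) = b*(b - 1) = b*(-1 + b))
P(E(-6)) + q = -6*(-1 - 6) + 5529 = -6*(-7) + 5529 = 42 + 5529 = 5571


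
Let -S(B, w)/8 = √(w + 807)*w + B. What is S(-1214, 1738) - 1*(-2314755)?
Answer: 2324467 - 13904*√2545 ≈ 1.6230e+6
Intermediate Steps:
S(B, w) = -8*B - 8*w*√(807 + w) (S(B, w) = -8*(√(w + 807)*w + B) = -8*(√(807 + w)*w + B) = -8*(w*√(807 + w) + B) = -8*(B + w*√(807 + w)) = -8*B - 8*w*√(807 + w))
S(-1214, 1738) - 1*(-2314755) = (-8*(-1214) - 8*1738*√(807 + 1738)) - 1*(-2314755) = (9712 - 8*1738*√2545) + 2314755 = (9712 - 13904*√2545) + 2314755 = 2324467 - 13904*√2545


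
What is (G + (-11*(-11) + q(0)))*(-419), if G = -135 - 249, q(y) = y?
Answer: 110197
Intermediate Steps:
G = -384
(G + (-11*(-11) + q(0)))*(-419) = (-384 + (-11*(-11) + 0))*(-419) = (-384 + (121 + 0))*(-419) = (-384 + 121)*(-419) = -263*(-419) = 110197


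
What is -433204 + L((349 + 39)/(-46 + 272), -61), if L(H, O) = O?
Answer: -433265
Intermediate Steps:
-433204 + L((349 + 39)/(-46 + 272), -61) = -433204 - 61 = -433265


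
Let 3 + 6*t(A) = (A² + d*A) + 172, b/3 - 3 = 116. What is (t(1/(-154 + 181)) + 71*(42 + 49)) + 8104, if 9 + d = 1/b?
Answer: 3797901010/260253 ≈ 14593.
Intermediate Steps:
b = 357 (b = 9 + 3*116 = 9 + 348 = 357)
d = -3212/357 (d = -9 + 1/357 = -3212/357 ≈ -8.9972)
t(A) = 169/6 - 1606*A/1071 + A²/6 (t(A) = -½ + ((A² - 3212*A/357) + 172)/6 = -½ + (172 + A² - 3212*A/357)/6 = -½ + (86/3 - 1606*A/1071 + A²/6) = 169/6 - 1606*A/1071 + A²/6)
(t(1/(-154 + 181)) + 71*(42 + 49)) + 8104 = ((169/6 - 1606/(1071*(-154 + 181)) + (1/(-154 + 181))²/6) + 71*(42 + 49)) + 8104 = ((169/6 - 1606/1071/27 + (1/27)²/6) + 71*91) + 8104 = ((169/6 - 1606/1071*1/27 + (1/27)²/6) + 6461) + 8104 = ((169/6 - 1606/28917 + (⅙)*(1/729)) + 6461) + 8104 = ((169/6 - 1606/28917 + 1/4374) + 6461) + 8104 = (7316065/260253 + 6461) + 8104 = 1688810698/260253 + 8104 = 3797901010/260253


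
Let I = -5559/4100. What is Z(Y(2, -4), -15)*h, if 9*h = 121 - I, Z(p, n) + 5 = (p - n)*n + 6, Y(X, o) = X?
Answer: -63710693/18450 ≈ -3453.2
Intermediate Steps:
Z(p, n) = 1 + n*(p - n) (Z(p, n) = -5 + ((p - n)*n + 6) = -5 + (n*(p - n) + 6) = -5 + (6 + n*(p - n)) = 1 + n*(p - n))
I = -5559/4100 (I = -5559*1/4100 = -5559/4100 ≈ -1.3559)
h = 501659/36900 (h = (121 - 1*(-5559/4100))/9 = (121 + 5559/4100)/9 = (⅑)*(501659/4100) = 501659/36900 ≈ 13.595)
Z(Y(2, -4), -15)*h = (1 - 1*(-15)² - 15*2)*(501659/36900) = (1 - 1*225 - 30)*(501659/36900) = (1 - 225 - 30)*(501659/36900) = -254*501659/36900 = -63710693/18450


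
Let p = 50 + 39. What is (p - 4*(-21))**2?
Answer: 29929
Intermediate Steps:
p = 89
(p - 4*(-21))**2 = (89 - 4*(-21))**2 = (89 + 84)**2 = 173**2 = 29929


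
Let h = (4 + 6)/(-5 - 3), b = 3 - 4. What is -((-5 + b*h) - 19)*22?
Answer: 1001/2 ≈ 500.50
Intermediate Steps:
b = -1
h = -5/4 (h = 10/(-8) = 10*(-1/8) = -5/4 ≈ -1.2500)
-((-5 + b*h) - 19)*22 = -((-5 - 1*(-5/4)) - 19)*22 = -((-5 + 5/4) - 19)*22 = -(-15/4 - 19)*22 = -(-91)*22/4 = -1*(-1001/2) = 1001/2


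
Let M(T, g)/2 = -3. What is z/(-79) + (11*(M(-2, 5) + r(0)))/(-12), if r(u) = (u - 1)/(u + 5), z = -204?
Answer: 39179/4740 ≈ 8.2656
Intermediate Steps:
M(T, g) = -6 (M(T, g) = 2*(-3) = -6)
r(u) = (-1 + u)/(5 + u)
z/(-79) + (11*(M(-2, 5) + r(0)))/(-12) = -204/(-79) + (11*(-6 + (-1 + 0)/(5 + 0)))/(-12) = -204*(-1/79) + (11*(-6 - 1/5))*(-1/12) = 204/79 + (11*(-6 + (1/5)*(-1)))*(-1/12) = 204/79 + (11*(-6 - 1/5))*(-1/12) = 204/79 + (11*(-31/5))*(-1/12) = 204/79 - 341/5*(-1/12) = 204/79 + 341/60 = 39179/4740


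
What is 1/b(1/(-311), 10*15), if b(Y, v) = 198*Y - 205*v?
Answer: -311/9563448 ≈ -3.2520e-5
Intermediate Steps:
b(Y, v) = -205*v + 198*Y
1/b(1/(-311), 10*15) = 1/(-2050*15 + 198/(-311)) = 1/(-205*150 + 198*(-1/311)) = 1/(-30750 - 198/311) = 1/(-9563448/311) = -311/9563448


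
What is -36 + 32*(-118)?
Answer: -3812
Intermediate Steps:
-36 + 32*(-118) = -36 - 3776 = -3812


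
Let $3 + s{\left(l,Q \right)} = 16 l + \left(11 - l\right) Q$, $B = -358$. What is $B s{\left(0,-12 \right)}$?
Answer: $48330$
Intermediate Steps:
$s{\left(l,Q \right)} = -3 + 16 l + Q \left(11 - l\right)$ ($s{\left(l,Q \right)} = -3 + \left(16 l + \left(11 - l\right) Q\right) = -3 + \left(16 l + Q \left(11 - l\right)\right) = -3 + 16 l + Q \left(11 - l\right)$)
$B s{\left(0,-12 \right)} = - 358 \left(-3 + 11 \left(-12\right) + 16 \cdot 0 - \left(-12\right) 0\right) = - 358 \left(-3 - 132 + 0 + 0\right) = \left(-358\right) \left(-135\right) = 48330$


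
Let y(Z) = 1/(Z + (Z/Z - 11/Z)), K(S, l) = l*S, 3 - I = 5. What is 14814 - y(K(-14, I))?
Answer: 11865986/801 ≈ 14814.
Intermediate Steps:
I = -2 (I = 3 - 1*5 = 3 - 5 = -2)
K(S, l) = S*l
y(Z) = 1/(1 + Z - 11/Z) (y(Z) = 1/(Z + (1 - 11/Z)) = 1/(1 + Z - 11/Z))
14814 - y(K(-14, I)) = 14814 - (-14*(-2))/(-11 - 14*(-2) + (-14*(-2))**2) = 14814 - 28/(-11 + 28 + 28**2) = 14814 - 28/(-11 + 28 + 784) = 14814 - 28/801 = 11865986/801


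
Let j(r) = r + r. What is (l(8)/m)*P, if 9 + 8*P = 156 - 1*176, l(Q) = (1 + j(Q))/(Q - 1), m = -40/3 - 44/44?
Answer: 1479/2408 ≈ 0.61420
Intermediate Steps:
j(r) = 2*r
m = -43/3 (m = -40*1/3 - 44*1/44 = -40/3 - 1 = -43/3 ≈ -14.333)
l(Q) = (1 + 2*Q)/(-1 + Q) (l(Q) = (1 + 2*Q)/(Q - 1) = (1 + 2*Q)/(-1 + Q))
P = -29/8 (P = -9/8 + (156 - 1*176)/8 = -9/8 + (156 - 176)/8 = -9/8 + (1/8)*(-20) = -9/8 - 5/2 = -29/8 ≈ -3.6250)
(l(8)/m)*P = (((1 + 2*8)/(-1 + 8))/(-43/3))*(-29/8) = (((1 + 16)/7)*(-3/43))*(-29/8) = (((1/7)*17)*(-3/43))*(-29/8) = ((17/7)*(-3/43))*(-29/8) = -51/301*(-29/8) = 1479/2408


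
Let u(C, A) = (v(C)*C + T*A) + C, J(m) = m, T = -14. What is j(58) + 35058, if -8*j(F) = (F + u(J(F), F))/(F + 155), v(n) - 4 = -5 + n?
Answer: 9956037/284 ≈ 35056.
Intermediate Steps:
v(n) = -1 + n (v(n) = 4 + (-5 + n) = -1 + n)
u(C, A) = C - 14*A + C*(-1 + C) (u(C, A) = ((-1 + C)*C - 14*A) + C = (C*(-1 + C) - 14*A) + C = (-14*A + C*(-1 + C)) + C = C - 14*A + C*(-1 + C))
j(F) = -(F**2 - 13*F)/(8*(155 + F)) (j(F) = -(F + (F**2 - 14*F))/(8*(F + 155)) = -(F**2 - 13*F)/(8*(155 + F)))
j(58) + 35058 = (1/8)*58*(13 - 1*58)/(155 + 58) + 35058 = (1/8)*58*(13 - 58)/213 + 35058 = (1/8)*58*(1/213)*(-45) + 35058 = -435/284 + 35058 = 9956037/284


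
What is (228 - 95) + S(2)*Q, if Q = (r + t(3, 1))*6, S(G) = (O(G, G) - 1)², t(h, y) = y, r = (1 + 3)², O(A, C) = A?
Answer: 235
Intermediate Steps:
r = 16 (r = 4² = 16)
S(G) = (-1 + G)² (S(G) = (G - 1)² = (-1 + G)²)
Q = 102 (Q = (16 + 1)*6 = 17*6 = 102)
(228 - 95) + S(2)*Q = (228 - 95) + (-1 + 2)²*102 = 133 + 1²*102 = 133 + 1*102 = 133 + 102 = 235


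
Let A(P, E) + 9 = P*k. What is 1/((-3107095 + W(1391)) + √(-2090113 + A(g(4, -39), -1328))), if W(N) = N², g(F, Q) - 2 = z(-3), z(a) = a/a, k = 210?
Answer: -586107/687043875644 - I*√522373/687043875644 ≈ -8.5309e-7 - 1.052e-9*I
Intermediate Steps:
z(a) = 1
g(F, Q) = 3 (g(F, Q) = 2 + 1 = 3)
A(P, E) = -9 + 210*P (A(P, E) = -9 + P*210 = -9 + 210*P)
1/((-3107095 + W(1391)) + √(-2090113 + A(g(4, -39), -1328))) = 1/((-3107095 + 1391²) + √(-2090113 + (-9 + 210*3))) = 1/((-3107095 + 1934881) + √(-2090113 + (-9 + 630))) = 1/(-1172214 + √(-2090113 + 621)) = 1/(-1172214 + √(-2089492)) = 1/(-1172214 + 2*I*√522373)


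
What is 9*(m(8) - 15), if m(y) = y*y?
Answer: 441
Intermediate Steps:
m(y) = y²
9*(m(8) - 15) = 9*(8² - 15) = 9*(64 - 15) = 9*49 = 441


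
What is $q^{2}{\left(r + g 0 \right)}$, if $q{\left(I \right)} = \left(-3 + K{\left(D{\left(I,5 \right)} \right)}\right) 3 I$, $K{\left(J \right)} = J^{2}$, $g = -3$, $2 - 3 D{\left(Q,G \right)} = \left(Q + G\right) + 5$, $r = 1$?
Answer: $324$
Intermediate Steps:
$D{\left(Q,G \right)} = -1 - \frac{G}{3} - \frac{Q}{3}$ ($D{\left(Q,G \right)} = \frac{2}{3} - \frac{\left(Q + G\right) + 5}{3} = \frac{2}{3} - \frac{\left(G + Q\right) + 5}{3} = \frac{2}{3} - \frac{5 + G + Q}{3} = \frac{2}{3} - \left(\frac{5}{3} + \frac{G}{3} + \frac{Q}{3}\right) = -1 - \frac{G}{3} - \frac{Q}{3}$)
$q{\left(I \right)} = I \left(-9 + 3 \left(- \frac{8}{3} - \frac{I}{3}\right)^{2}\right)$ ($q{\left(I \right)} = \left(-3 + \left(-1 - \frac{5}{3} - \frac{I}{3}\right)^{2}\right) 3 I = \left(-3 + \left(- \frac{8}{3} - \frac{I}{3}\right)^{2}\right) 3 I = \left(-9 + 3 \left(- \frac{8}{3} - \frac{I}{3}\right)^{2}\right) I = I \left(-9 + 3 \left(- \frac{8}{3} - \frac{I}{3}\right)^{2}\right)$)
$q^{2}{\left(r + g 0 \right)} = \left(\frac{\left(1 - 0\right) \left(-27 + \left(8 + \left(1 - 0\right)\right)^{2}\right)}{3}\right)^{2} = \left(\frac{\left(1 + 0\right) \left(-27 + \left(8 + \left(1 + 0\right)\right)^{2}\right)}{3}\right)^{2} = \left(\frac{1}{3} \cdot 1 \left(-27 + \left(8 + 1\right)^{2}\right)\right)^{2} = \left(\frac{1}{3} \cdot 1 \left(-27 + 9^{2}\right)\right)^{2} = \left(\frac{1}{3} \cdot 1 \left(-27 + 81\right)\right)^{2} = \left(\frac{1}{3} \cdot 1 \cdot 54\right)^{2} = 18^{2} = 324$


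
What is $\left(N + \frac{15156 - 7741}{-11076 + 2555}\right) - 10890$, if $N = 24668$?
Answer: $\frac{117394923}{8521} \approx 13777.0$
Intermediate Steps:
$\left(N + \frac{15156 - 7741}{-11076 + 2555}\right) - 10890 = \left(24668 + \frac{15156 - 7741}{-11076 + 2555}\right) - 10890 = \left(24668 + \frac{7415}{-8521}\right) - 10890 = \left(24668 + 7415 \left(- \frac{1}{8521}\right)\right) - 10890 = \left(24668 - \frac{7415}{8521}\right) - 10890 = \frac{210188613}{8521} - 10890 = \frac{117394923}{8521}$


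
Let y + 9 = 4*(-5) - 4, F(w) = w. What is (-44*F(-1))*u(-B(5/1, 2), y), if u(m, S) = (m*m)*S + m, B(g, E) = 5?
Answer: -36520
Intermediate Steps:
y = -33 (y = -9 + (4*(-5) - 4) = -9 + (-20 - 4) = -9 - 24 = -33)
u(m, S) = m + S*m² (u(m, S) = m²*S + m = S*m² + m = m + S*m²)
(-44*F(-1))*u(-B(5/1, 2), y) = (-44*(-1))*((-1*5)*(1 - (-33)*5)) = 44*(-5*(1 - 33*(-5))) = 44*(-5*(1 + 165)) = 44*(-5*166) = 44*(-830) = -36520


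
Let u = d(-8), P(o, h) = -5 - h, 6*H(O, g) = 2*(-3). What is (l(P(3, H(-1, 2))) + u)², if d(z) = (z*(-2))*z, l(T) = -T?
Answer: 15376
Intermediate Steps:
H(O, g) = -1 (H(O, g) = (2*(-3))/6 = (⅙)*(-6) = -1)
d(z) = -2*z² (d(z) = (-2*z)*z = -2*z²)
u = -128 (u = -2*(-8)² = -2*64 = -128)
(l(P(3, H(-1, 2))) + u)² = (-(-5 - 1*(-1)) - 128)² = (-(-5 + 1) - 128)² = (-1*(-4) - 128)² = (4 - 128)² = (-124)² = 15376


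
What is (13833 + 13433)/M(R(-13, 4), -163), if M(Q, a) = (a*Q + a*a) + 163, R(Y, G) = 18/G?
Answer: 54532/51997 ≈ 1.0488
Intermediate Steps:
M(Q, a) = 163 + a² + Q*a (M(Q, a) = (Q*a + a²) + 163 = (a² + Q*a) + 163 = 163 + a² + Q*a)
(13833 + 13433)/M(R(-13, 4), -163) = (13833 + 13433)/(163 + (-163)² + (18/4)*(-163)) = 27266/(163 + 26569 + (18*(¼))*(-163)) = 27266/(163 + 26569 + (9/2)*(-163)) = 27266/(163 + 26569 - 1467/2) = 27266/(51997/2) = 27266*(2/51997) = 54532/51997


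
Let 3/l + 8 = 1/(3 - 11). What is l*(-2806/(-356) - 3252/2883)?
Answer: -13863972/5559385 ≈ -2.4938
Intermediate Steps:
l = -24/65 (l = 3/(-8 + 1/(3 - 11)) = 3/(-8 + 1/(-8)) = 3/(-8 - ⅛) = 3/(-65/8) = 3*(-8/65) = -24/65 ≈ -0.36923)
l*(-2806/(-356) - 3252/2883) = -24*(-2806/(-356) - 3252/2883)/65 = -24*(-2806*(-1/356) - 3252*1/2883)/65 = -24*(1403/178 - 1084/961)/65 = -24/65*1155331/171058 = -13863972/5559385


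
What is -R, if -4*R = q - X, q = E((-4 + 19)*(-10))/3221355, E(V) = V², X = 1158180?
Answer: -62181815190/214757 ≈ -2.8955e+5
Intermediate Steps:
q = 1500/214757 (q = ((-4 + 19)*(-10))²/3221355 = (15*(-10))²*(1/3221355) = (-150)²*(1/3221355) = 22500*(1/3221355) = 1500/214757 ≈ 0.0069846)
R = 62181815190/214757 (R = -(1500/214757 - 1*1158180)/4 = -(1500/214757 - 1158180)/4 = -¼*(-248727260760/214757) = 62181815190/214757 ≈ 2.8955e+5)
-R = -1*62181815190/214757 = -62181815190/214757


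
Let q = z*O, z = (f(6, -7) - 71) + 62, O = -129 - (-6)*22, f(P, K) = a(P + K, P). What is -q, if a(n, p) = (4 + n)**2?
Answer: 0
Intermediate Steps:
f(P, K) = (4 + K + P)**2 (f(P, K) = (4 + (P + K))**2 = (4 + (K + P))**2 = (4 + K + P)**2)
O = 3 (O = -129 - 1*(-132) = -129 + 132 = 3)
z = 0 (z = ((4 - 7 + 6)**2 - 71) + 62 = (3**2 - 71) + 62 = (9 - 71) + 62 = -62 + 62 = 0)
q = 0 (q = 0*3 = 0)
-q = -1*0 = 0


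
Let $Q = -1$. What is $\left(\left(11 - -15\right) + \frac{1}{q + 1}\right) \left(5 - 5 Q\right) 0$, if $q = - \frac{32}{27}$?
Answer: $0$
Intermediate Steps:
$q = - \frac{32}{27}$ ($q = \left(-32\right) \frac{1}{27} = - \frac{32}{27} \approx -1.1852$)
$\left(\left(11 - -15\right) + \frac{1}{q + 1}\right) \left(5 - 5 Q\right) 0 = \left(\left(11 - -15\right) + \frac{1}{- \frac{32}{27} + 1}\right) \left(5 - -5\right) 0 = \left(\left(11 + 15\right) + \frac{1}{- \frac{5}{27}}\right) \left(5 + 5\right) 0 = \left(26 - \frac{27}{5}\right) 10 \cdot 0 = \frac{103}{5} \cdot 0 = 0$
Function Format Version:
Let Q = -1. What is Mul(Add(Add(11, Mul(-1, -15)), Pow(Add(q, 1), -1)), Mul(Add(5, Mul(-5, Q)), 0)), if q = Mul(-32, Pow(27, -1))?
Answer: 0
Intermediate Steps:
q = Rational(-32, 27) (q = Mul(-32, Rational(1, 27)) = Rational(-32, 27) ≈ -1.1852)
Mul(Add(Add(11, Mul(-1, -15)), Pow(Add(q, 1), -1)), Mul(Add(5, Mul(-5, Q)), 0)) = Mul(Add(Add(11, Mul(-1, -15)), Pow(Add(Rational(-32, 27), 1), -1)), Mul(Add(5, Mul(-5, -1)), 0)) = Mul(Add(Add(11, 15), Pow(Rational(-5, 27), -1)), Mul(Add(5, 5), 0)) = Mul(Add(26, Rational(-27, 5)), Mul(10, 0)) = Mul(Rational(103, 5), 0) = 0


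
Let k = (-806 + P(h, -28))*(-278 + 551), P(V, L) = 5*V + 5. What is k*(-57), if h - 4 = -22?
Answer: 13864851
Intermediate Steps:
h = -18 (h = 4 - 22 = -18)
P(V, L) = 5 + 5*V
k = -243243 (k = (-806 + (5 + 5*(-18)))*(-278 + 551) = (-806 + (5 - 90))*273 = (-806 - 85)*273 = -891*273 = -243243)
k*(-57) = -243243*(-57) = 13864851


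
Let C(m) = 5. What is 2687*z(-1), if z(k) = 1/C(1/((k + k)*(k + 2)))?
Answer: 2687/5 ≈ 537.40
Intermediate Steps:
z(k) = 1/5
2687*z(-1) = 2687*(1/5) = 2687/5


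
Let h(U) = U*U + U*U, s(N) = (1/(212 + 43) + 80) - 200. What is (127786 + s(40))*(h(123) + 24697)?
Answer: 357810147521/51 ≈ 7.0159e+9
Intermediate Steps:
s(N) = -30599/255 (s(N) = (1/255 + 80) - 200 = 20401/255 - 200 = -30599/255)
h(U) = 2*U² (h(U) = U² + U² = 2*U²)
(127786 + s(40))*(h(123) + 24697) = (127786 - 30599/255)*(2*123² + 24697) = 32554831*(2*15129 + 24697)/255 = 32554831*(30258 + 24697)/255 = (32554831/255)*54955 = 357810147521/51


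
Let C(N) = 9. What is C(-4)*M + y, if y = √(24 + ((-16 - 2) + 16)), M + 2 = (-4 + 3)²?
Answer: -9 + √22 ≈ -4.3096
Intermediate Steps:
M = -1 (M = -2 + (-4 + 3)² = -2 + (-1)² = -2 + 1 = -1)
y = √22 (y = √(24 + (-18 + 16)) = √(24 - 2) = √22 ≈ 4.6904)
C(-4)*M + y = 9*(-1) + √22 = -9 + √22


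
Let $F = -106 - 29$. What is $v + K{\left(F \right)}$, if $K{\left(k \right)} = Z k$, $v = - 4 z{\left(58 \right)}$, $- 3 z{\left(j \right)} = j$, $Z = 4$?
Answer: $- \frac{1388}{3} \approx -462.67$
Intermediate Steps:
$z{\left(j \right)} = - \frac{j}{3}$
$F = -135$
$v = \frac{232}{3}$ ($v = - 4 \left(\left(- \frac{1}{3}\right) 58\right) = \left(-4\right) \left(- \frac{58}{3}\right) = \frac{232}{3} \approx 77.333$)
$K{\left(k \right)} = 4 k$
$v + K{\left(F \right)} = \frac{232}{3} + 4 \left(-135\right) = \frac{232}{3} - 540 = - \frac{1388}{3}$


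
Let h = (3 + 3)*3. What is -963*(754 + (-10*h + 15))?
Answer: -567207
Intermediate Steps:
h = 18 (h = 6*3 = 18)
-963*(754 + (-10*h + 15)) = -963*(754 + (-10*18 + 15)) = -963*(754 + (-180 + 15)) = -963*(754 - 165) = -963*589 = -567207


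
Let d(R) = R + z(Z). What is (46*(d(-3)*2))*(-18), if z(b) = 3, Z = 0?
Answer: 0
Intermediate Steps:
d(R) = 3 + R (d(R) = R + 3 = 3 + R)
(46*(d(-3)*2))*(-18) = (46*((3 - 3)*2))*(-18) = (46*(0*2))*(-18) = (46*0)*(-18) = 0*(-18) = 0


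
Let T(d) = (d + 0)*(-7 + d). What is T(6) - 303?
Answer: -309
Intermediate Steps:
T(d) = d*(-7 + d)
T(6) - 303 = 6*(-7 + 6) - 303 = 6*(-1) - 303 = -6 - 303 = -309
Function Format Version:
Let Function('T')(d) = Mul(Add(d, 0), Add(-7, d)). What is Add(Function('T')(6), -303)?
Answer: -309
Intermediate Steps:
Function('T')(d) = Mul(d, Add(-7, d))
Add(Function('T')(6), -303) = Add(Mul(6, Add(-7, 6)), -303) = Add(Mul(6, -1), -303) = Add(-6, -303) = -309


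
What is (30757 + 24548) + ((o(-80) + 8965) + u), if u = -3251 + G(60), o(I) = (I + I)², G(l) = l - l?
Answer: 86619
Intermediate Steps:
G(l) = 0
o(I) = 4*I² (o(I) = (2*I)² = 4*I²)
u = -3251 (u = -3251 + 0 = -3251)
(30757 + 24548) + ((o(-80) + 8965) + u) = (30757 + 24548) + ((4*(-80)² + 8965) - 3251) = 55305 + ((4*6400 + 8965) - 3251) = 55305 + ((25600 + 8965) - 3251) = 55305 + (34565 - 3251) = 55305 + 31314 = 86619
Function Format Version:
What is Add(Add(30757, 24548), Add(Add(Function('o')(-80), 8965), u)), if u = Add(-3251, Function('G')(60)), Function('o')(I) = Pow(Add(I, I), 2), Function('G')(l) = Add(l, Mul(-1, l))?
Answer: 86619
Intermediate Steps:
Function('G')(l) = 0
Function('o')(I) = Mul(4, Pow(I, 2)) (Function('o')(I) = Pow(Mul(2, I), 2) = Mul(4, Pow(I, 2)))
u = -3251 (u = Add(-3251, 0) = -3251)
Add(Add(30757, 24548), Add(Add(Function('o')(-80), 8965), u)) = Add(Add(30757, 24548), Add(Add(Mul(4, Pow(-80, 2)), 8965), -3251)) = Add(55305, Add(Add(Mul(4, 6400), 8965), -3251)) = Add(55305, Add(Add(25600, 8965), -3251)) = Add(55305, Add(34565, -3251)) = Add(55305, 31314) = 86619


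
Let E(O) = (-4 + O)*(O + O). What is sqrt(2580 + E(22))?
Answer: 2*sqrt(843) ≈ 58.069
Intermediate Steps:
E(O) = 2*O*(-4 + O) (E(O) = (-4 + O)*(2*O) = 2*O*(-4 + O))
sqrt(2580 + E(22)) = sqrt(2580 + 2*22*(-4 + 22)) = sqrt(2580 + 2*22*18) = sqrt(2580 + 792) = sqrt(3372) = 2*sqrt(843)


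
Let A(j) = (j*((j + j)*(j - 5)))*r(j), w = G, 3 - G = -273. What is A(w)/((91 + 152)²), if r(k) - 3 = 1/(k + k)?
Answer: 41312324/19683 ≈ 2098.9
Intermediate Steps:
G = 276 (G = 3 - 1*(-273) = 3 + 273 = 276)
r(k) = 3 + 1/(2*k) (r(k) = 3 + 1/(k + k) = 3 + 1/(2*k))
w = 276
A(j) = 2*j²*(-5 + j)*(3 + 1/(2*j)) (A(j) = (j*((j + j)*(j - 5)))*(3 + 1/(2*j)) = (j*((2*j)*(-5 + j)))*(3 + 1/(2*j)) = (j*(2*j*(-5 + j)))*(3 + 1/(2*j)) = (2*j²*(-5 + j))*(3 + 1/(2*j)) = 2*j²*(-5 + j)*(3 + 1/(2*j)))
A(w)/((91 + 152)²) = (276*(1 + 6*276)*(-5 + 276))/((91 + 152)²) = (276*(1 + 1656)*271)/(243²) = (276*1657*271)/59049 = 123936972*(1/59049) = 41312324/19683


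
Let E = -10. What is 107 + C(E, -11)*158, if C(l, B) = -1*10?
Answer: -1473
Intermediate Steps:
C(l, B) = -10
107 + C(E, -11)*158 = 107 - 10*158 = 107 - 1580 = -1473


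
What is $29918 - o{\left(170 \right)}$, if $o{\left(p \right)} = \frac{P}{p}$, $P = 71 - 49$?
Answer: $\frac{2543019}{85} \approx 29918.0$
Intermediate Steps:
$P = 22$ ($P = 71 - 49 = 22$)
$o{\left(p \right)} = \frac{22}{p}$
$29918 - o{\left(170 \right)} = 29918 - \frac{22}{170} = 29918 - 22 \cdot \frac{1}{170} = 29918 - \frac{11}{85} = \frac{2543019}{85}$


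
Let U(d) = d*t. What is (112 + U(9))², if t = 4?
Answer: 21904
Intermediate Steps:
U(d) = 4*d (U(d) = d*4 = 4*d)
(112 + U(9))² = (112 + 4*9)² = (112 + 36)² = 148² = 21904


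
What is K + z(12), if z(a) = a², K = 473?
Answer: 617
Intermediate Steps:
K + z(12) = 473 + 12² = 473 + 144 = 617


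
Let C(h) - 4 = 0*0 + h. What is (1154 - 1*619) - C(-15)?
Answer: 546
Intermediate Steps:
C(h) = 4 + h (C(h) = 4 + (0*0 + h) = 4 + (0 + h) = 4 + h)
(1154 - 1*619) - C(-15) = (1154 - 1*619) - (4 - 15) = (1154 - 619) - 1*(-11) = 535 + 11 = 546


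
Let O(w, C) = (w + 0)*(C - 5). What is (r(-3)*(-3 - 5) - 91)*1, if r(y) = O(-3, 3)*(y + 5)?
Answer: -187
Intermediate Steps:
O(w, C) = w*(-5 + C)
r(y) = 30 + 6*y (r(y) = (-3*(-5 + 3))*(y + 5) = (-3*(-2))*(5 + y) = 6*(5 + y) = 30 + 6*y)
(r(-3)*(-3 - 5) - 91)*1 = ((30 + 6*(-3))*(-3 - 5) - 91)*1 = ((30 - 18)*(-8) - 91)*1 = (12*(-8) - 91)*1 = (-96 - 91)*1 = -187*1 = -187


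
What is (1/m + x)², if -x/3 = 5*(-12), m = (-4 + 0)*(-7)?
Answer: 25411681/784 ≈ 32413.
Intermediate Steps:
m = 28 (m = -4*(-7) = 28)
x = 180 (x = -15*(-12) = -3*(-60) = 180)
(1/m + x)² = (1/28 + 180)² = (5041/28)² = 25411681/784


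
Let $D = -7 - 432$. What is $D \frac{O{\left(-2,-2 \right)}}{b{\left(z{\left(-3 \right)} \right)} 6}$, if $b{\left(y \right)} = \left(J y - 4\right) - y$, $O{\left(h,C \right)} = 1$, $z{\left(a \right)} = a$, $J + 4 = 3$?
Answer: $- \frac{439}{12} \approx -36.583$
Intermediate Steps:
$J = -1$ ($J = -4 + 3 = -1$)
$b{\left(y \right)} = -4 - 2 y$ ($b{\left(y \right)} = \left(- y - 4\right) - y = \left(-4 - y\right) - y = -4 - 2 y$)
$D = -439$
$D \frac{O{\left(-2,-2 \right)}}{b{\left(z{\left(-3 \right)} \right)} 6} = - 439 \cdot 1 \frac{1}{\left(-4 - -6\right) 6} = - 439 \cdot 1 \frac{1}{\left(-4 + 6\right) 6} = - 439 \cdot 1 \frac{1}{2 \cdot 6} = - 439 \cdot 1 \cdot \frac{1}{12} = \left(-439\right) \frac{1}{12} = - \frac{439}{12}$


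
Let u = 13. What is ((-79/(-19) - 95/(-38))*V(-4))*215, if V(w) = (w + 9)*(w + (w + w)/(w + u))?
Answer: -5983450/171 ≈ -34991.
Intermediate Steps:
V(w) = (9 + w)*(w + 2*w/(13 + w)) (V(w) = (w + 9)*(w + (w + w)/(w + 13)) = (9 + w)*(w + (2*w)/(13 + w)) = (9 + w)*(w + 2*w/(13 + w)))
((-79/(-19) - 95/(-38))*V(-4))*215 = ((-79/(-19) - 95/(-38))*(-4*(135 + (-4)² + 24*(-4))/(13 - 4)))*215 = ((-79*(-1/19) - 95*(-1/38))*(-4*(135 + 16 - 96)/9))*215 = ((79/19 + 5/2)*(-4*⅑*55))*215 = ((253/38)*(-220/9))*215 = -27830/171*215 = -5983450/171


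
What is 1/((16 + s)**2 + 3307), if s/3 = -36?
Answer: 1/11771 ≈ 8.4955e-5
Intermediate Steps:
s = -108 (s = 3*(-36) = -108)
1/((16 + s)**2 + 3307) = 1/((16 - 108)**2 + 3307) = 1/((-92)**2 + 3307) = 1/(8464 + 3307) = 1/11771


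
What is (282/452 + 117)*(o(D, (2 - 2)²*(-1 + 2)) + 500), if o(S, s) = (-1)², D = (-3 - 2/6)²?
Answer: 13318083/226 ≈ 58930.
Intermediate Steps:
D = 100/9 (D = (-3 - 2*⅙)² = (-3 - ⅓)² = (-10/3)² = 100/9 ≈ 11.111)
o(S, s) = 1
(282/452 + 117)*(o(D, (2 - 2)²*(-1 + 2)) + 500) = (282/452 + 117)*(1 + 500) = (282*(1/452) + 117)*501 = (141/226 + 117)*501 = (26583/226)*501 = 13318083/226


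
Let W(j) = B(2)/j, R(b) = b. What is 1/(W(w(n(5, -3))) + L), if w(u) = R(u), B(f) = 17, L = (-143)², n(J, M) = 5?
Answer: 5/102262 ≈ 4.8894e-5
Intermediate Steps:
L = 20449
w(u) = u
W(j) = 17/j
1/(W(w(n(5, -3))) + L) = 1/(17/5 + 20449) = 1/(102262/5) = 5/102262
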